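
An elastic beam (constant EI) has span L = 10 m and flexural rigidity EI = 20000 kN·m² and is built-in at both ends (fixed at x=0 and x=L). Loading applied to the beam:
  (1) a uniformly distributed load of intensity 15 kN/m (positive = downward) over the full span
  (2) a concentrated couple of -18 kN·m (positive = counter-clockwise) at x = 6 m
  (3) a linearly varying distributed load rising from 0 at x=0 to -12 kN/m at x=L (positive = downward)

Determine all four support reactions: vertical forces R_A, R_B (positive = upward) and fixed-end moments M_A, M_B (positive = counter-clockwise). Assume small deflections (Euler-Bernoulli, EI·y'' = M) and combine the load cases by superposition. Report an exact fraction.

R_A = 6801/125 kN, M_A = 1981/25 kN·m, R_B = 4449/125 kN, M_B = -1679/25 kN·m

Load 1 — uniform load w=15 kN/m over full span:
  R_A = wL/2 = 15·10/2 = 75 kN
  M_A = wL²/12 = 15·10²/12 = 125 kN·m
  R_B = wL/2 = 15·10/2 = 75 kN
  M_B = -wL²/12 = -15·10²/12 = -125 kN·m
Load 2 — applied couple M₀=-18 kN·m at a=6 m (b=L-a=4):
  R_A = 6M₀ab/L³ = 6·(-18)·6·4/10³ = -324/125 kN
  M_A = M₀b(2a-b)/L² = (-18)·4·(2·6-4)/10² = -144/25 kN·m
  R_B = -6M₀ab/L³ = -6·(-18)·6·4/10³ = 324/125 kN
  M_B = M₀a(2b-a)/L² = (-18)·6·(2·4-6)/10² = -54/25 kN·m
Load 3 — triangular load w₀=-12 kN/m (0→w₀ over full span):
  R_A = 3w₀L/20 = 3·(-12)·10/20 = -18 kN
  M_A = w₀L²/30 = (-12)·10²/30 = -40 kN·m
  R_B = 7w₀L/20 = 7·(-12)·10/20 = -42 kN
  M_B = -w₀L²/20 = -(-12)·10²/20 = 60 kN·m
Superposition: R_A = 6801/125 kN, M_A = 1981/25 kN·m, R_B = 4449/125 kN, M_B = -1679/25 kN·m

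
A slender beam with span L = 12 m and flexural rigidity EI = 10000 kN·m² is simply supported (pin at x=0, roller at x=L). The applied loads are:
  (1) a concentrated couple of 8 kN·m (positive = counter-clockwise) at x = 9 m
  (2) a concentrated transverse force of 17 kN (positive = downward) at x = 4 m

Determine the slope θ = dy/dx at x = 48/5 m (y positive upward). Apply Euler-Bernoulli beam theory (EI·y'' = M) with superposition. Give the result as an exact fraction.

θ(48/5) = 5287/450000 rad

Load 1 — applied couple M₀=8 kN·m at a=9 m (b=L-a=3):
  θ_1 = (M₀x²/(2L)-M₀(x-a)+C₁)/EI  [x>a] with C₁=M₀(3b²-L²)/(6L)=-13 = (8·(48/5)²/(2·12)-8·((48/5)-9)+(-13))/10000 = 323/250000 rad
Load 2 — point force P=17 kN at a=4 m (b=L-a=8):
  θ_2 = -Pa(2L²-6Lx+3x²+a²)/(6LEI)  [x>a] = -17·4·(2·12²-6·12·(48/5)+3·(48/5)²+4²)/(6·12·10000) = 2941/281250 rad
Superposition: θ = Σ θ_i = 5287/450000 rad ≈ 0.011749 rad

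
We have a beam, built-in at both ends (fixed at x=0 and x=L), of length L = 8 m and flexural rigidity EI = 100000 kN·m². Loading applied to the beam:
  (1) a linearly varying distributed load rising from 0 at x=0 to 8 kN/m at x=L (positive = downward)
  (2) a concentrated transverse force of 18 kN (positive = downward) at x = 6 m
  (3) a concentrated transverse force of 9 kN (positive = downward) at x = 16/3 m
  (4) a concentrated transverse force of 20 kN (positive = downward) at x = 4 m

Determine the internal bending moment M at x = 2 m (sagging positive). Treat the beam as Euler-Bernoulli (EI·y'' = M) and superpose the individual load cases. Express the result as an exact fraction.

Load 1 — triangular load w₀=8 kN/m (0→w₀ over full span):
  M_1 = 3w₀Lx/20 - w₀L²/30 - w₀x³/(6L) = 3·8·8·2/20 - 8·8²/30 - 8·2³/(6·8) = 4/5 kN·m
Load 2 — point force P=18 kN at a=6 m (b=L-a=2):
  M_2 = Pb²(3a+b)x/L³ - Pab²/L²  [x≤a] = 18·2²·(3·6+2)·2/8³ - 18·6·2²/8² = -9/8 kN·m
Load 3 — point force P=9 kN at a=16/3 m (b=L-a=8/3):
  M_3 = Pb²(3a+b)x/L³ - Pab²/L²  [x≤a] = 9·(8/3)²·(3·(16/3)+(8/3))·2/8³ - 9·(16/3)·(8/3)²/8² = -2/3 kN·m
Load 4 — point force P=20 kN at a=4 m (b=L-a=4):
  M_4 = Pb²(3a+b)x/L³ - Pab²/L²  [x≤a] = 20·4²·(3·4+4)·2/8³ - 20·4·4²/8² = 0 kN·m
Superposition: M = Σ M_i = -119/120 kN·m ≈ -0.991667 kN·m

M(2) = -119/120 kN·m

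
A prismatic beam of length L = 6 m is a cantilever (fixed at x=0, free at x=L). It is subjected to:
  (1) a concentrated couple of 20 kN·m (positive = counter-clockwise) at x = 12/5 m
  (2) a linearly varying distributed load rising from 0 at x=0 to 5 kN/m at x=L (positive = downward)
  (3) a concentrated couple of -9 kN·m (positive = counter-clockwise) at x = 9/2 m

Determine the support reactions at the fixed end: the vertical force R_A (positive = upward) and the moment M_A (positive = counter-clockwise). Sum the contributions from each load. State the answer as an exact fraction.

Load 1 — applied couple M₀=20 kN·m at a=12/5 m (b=L-a=18/5):
  R_A = 0 kN
  M_A = -M₀ = -20 kN·m
Load 2 — triangular load w₀=5 kN/m (0→w₀ over full span):
  R_A = w₀L/2 = 5·6/2 = 15 kN
  M_A = w₀L²/3 = 5·6²/3 = 60 kN·m
Load 3 — applied couple M₀=-9 kN·m at a=9/2 m (b=L-a=3/2):
  R_A = 0 kN
  M_A = -M₀ = -(-9) = 9 kN·m
Superposition: R_A = 15 kN, M_A = 49 kN·m

R_A = 15 kN, M_A = 49 kN·m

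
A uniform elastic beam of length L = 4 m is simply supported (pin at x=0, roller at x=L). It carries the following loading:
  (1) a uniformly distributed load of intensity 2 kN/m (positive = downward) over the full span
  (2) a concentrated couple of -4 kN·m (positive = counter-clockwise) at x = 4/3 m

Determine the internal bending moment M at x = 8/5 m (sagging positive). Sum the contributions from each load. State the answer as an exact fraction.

Load 1 — uniform load w=2 kN/m over full span:
  M_1 = wx(L-x)/2 = 2·(8/5)·(4-(8/5))/2 = 96/25 kN·m
Load 2 — applied couple M₀=-4 kN·m at a=4/3 m (b=L-a=8/3):
  M_2 = M₀x/L - M₀  [x>a] = (-4)·(8/5)/4 - (-4) = 12/5 kN·m
Superposition: M = Σ M_i = 156/25 kN·m ≈ 6.240000 kN·m

M(8/5) = 156/25 kN·m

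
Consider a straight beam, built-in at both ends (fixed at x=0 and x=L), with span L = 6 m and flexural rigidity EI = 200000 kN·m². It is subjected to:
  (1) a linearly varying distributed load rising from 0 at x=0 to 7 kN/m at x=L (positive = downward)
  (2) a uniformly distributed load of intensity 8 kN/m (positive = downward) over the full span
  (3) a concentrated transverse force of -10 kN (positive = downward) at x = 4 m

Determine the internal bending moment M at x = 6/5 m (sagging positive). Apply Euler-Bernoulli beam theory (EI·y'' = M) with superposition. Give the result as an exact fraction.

M(6/5) = -301/375 kN·m

Load 1 — triangular load w₀=7 kN/m (0→w₀ over full span):
  M_1 = 3w₀Lx/20 - w₀L²/30 - w₀x³/(6L) = 3·7·6·(6/5)/20 - 7·6²/30 - 7·(6/5)³/(6·6) = -147/125 kN·m
Load 2 — uniform load w=8 kN/m over full span:
  M_2 = wLx/2 - wL²/12 - wx²/2 = 8·6·(6/5)/2 - 8·6²/12 - 8·(6/5)²/2 = -24/25 kN·m
Load 3 — point force P=-10 kN at a=4 m (b=L-a=2):
  M_3 = Pb²(3a+b)x/L³ - Pab²/L²  [x≤a] = (-10)·2²·(3·4+2)·(6/5)/6³ - (-10)·4·2²/6² = 4/3 kN·m
Superposition: M = Σ M_i = -301/375 kN·m ≈ -0.802667 kN·m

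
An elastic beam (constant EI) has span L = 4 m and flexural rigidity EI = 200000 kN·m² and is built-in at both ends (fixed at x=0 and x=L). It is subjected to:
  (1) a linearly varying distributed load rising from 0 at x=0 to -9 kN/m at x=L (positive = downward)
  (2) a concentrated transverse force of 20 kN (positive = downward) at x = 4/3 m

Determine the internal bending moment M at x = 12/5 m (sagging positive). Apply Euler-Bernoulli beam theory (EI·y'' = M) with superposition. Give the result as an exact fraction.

Load 1 — triangular load w₀=-9 kN/m (0→w₀ over full span):
  M_1 = 3w₀Lx/20 - w₀L²/30 - w₀x³/(6L) = 3·(-9)·4·(12/5)/20 - (-9)·4²/30 - (-9)·(12/5)³/(6·4) = -372/125 kN·m
Load 2 — point force P=20 kN at a=4/3 m (b=L-a=8/3):
  M_2 = Pa²(a+3b)(L-x)/L³ - Pa²b/L²  [x>a] = 20·(4/3)²·((4/3)+3·(8/3))·(4-(12/5))/4³ - 20·(4/3)²·(8/3)/4² = 64/27 kN·m
Superposition: M = Σ M_i = -2044/3375 kN·m ≈ -0.605630 kN·m

M(12/5) = -2044/3375 kN·m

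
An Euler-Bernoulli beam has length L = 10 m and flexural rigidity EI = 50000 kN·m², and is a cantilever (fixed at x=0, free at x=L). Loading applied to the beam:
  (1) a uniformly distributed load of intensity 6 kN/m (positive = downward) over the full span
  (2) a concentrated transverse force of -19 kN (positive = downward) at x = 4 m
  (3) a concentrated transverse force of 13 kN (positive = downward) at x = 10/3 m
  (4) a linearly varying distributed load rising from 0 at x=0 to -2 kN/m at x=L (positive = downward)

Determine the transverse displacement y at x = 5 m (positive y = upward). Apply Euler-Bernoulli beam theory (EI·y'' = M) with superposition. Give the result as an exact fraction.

y(5) = -1133723/32400000 m

Load 1 — uniform load w=6 kN/m over full span:
  y_1 = -wx²(x²-4Lx+6L²)/(24EI) = -6·5²·(5²-4·10·5+6·10²)/(24·50000) = -17/320 m
Load 2 — point force P=-19 kN at a=4 m (b=L-a=6):
  y_2 = -Pa²(3x-a)/(6EI)  [x>a] = -(-19)·4²·(3·5-4)/(6·50000) = 209/18750 m
Load 3 — point force P=13 kN at a=10/3 m (b=L-a=20/3):
  y_3 = -Pa²(3x-a)/(6EI)  [x>a] = -13·(10/3)²·(3·5-(10/3))/(6·50000) = -91/16200 m
Load 4 — triangular load w₀=-2 kN/m (0→w₀ over full span):
  y_4 = (w₀Lx³/12-w₀L²x²/6-w₀x⁵/(120L))/EI = ((-2)·10·5³/12-(-2)·10²·5²/6-(-2)·5⁵/(120·10))/50000 = 121/9600 m
Superposition: y = Σ y_i = -1133723/32400000 m ≈ -0.034991 m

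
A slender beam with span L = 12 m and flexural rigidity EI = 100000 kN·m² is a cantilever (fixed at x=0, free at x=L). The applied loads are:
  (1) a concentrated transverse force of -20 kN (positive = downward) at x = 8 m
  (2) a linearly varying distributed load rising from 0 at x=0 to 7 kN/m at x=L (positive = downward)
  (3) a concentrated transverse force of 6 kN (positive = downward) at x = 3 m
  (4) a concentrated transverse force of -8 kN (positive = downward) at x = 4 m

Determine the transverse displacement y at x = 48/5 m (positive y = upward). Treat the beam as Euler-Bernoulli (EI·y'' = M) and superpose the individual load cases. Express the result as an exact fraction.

Load 1 — point force P=-20 kN at a=8 m (b=L-a=4):
  y_1 = -Pa²(3x-a)/(6EI)  [x>a] = -(-20)·8²·(3·(48/5)-8)/(6·100000) = 416/9375 m
Load 2 — triangular load w₀=7 kN/m (0→w₀ over full span):
  y_2 = (w₀Lx³/12-w₀L²x²/6-w₀x⁵/(120L))/EI = (7·12·(48/5)³/12-7·12²·(48/5)²/6-7·(48/5)⁵/(120·12))/100000 = -4729536/48828125 m
Load 3 — point force P=6 kN at a=3 m (b=L-a=9):
  y_3 = -Pa²(3x-a)/(6EI)  [x>a] = -6·3²·(3·(48/5)-3)/(6·100000) = -1161/500000 m
Load 4 — point force P=-8 kN at a=4 m (b=L-a=8):
  y_4 = -Pa²(3x-a)/(6EI)  [x>a] = -(-8)·4²·(3·(48/5)-4)/(6·100000) = 248/46875 m
Superposition: y = Σ y_i = -77373277/1562500000 m ≈ -0.049519 m

y(48/5) = -77373277/1562500000 m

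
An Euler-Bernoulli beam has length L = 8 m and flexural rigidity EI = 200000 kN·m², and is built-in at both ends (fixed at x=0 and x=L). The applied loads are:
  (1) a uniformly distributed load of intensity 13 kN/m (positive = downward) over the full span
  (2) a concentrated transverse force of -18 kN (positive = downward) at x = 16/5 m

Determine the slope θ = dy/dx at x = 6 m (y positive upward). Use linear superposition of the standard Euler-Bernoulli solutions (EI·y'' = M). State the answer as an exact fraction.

Load 1 — uniform load w=13 kN/m over full span:
  θ_1 = -wx(L-x)(L-2x)/(12EI) = -13·6·(8-6)·(8-2·6)/(12·200000) = 13/50000 rad
Load 2 — point force P=-18 kN at a=16/5 m (b=L-a=24/5):
  θ_2 = Pa²(L-x)(2bL-(3b+a)(L-x))/(2L³EI)  [x>a] = (-18)·(16/5)²·(8-6)·(2·(24/5)·8-(3·(24/5)+(16/5))·(8-6))/(2·8³·200000) = -117/1562500 rad
Superposition: θ = Σ θ_i = 1157/6250000 rad ≈ 0.000185 rad

θ(6) = 1157/6250000 rad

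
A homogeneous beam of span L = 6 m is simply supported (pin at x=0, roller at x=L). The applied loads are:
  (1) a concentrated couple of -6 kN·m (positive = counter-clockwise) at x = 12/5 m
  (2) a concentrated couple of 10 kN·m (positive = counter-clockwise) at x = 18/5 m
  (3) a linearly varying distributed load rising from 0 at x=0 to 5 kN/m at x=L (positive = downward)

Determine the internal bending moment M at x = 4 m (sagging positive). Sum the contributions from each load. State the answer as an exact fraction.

Load 1 — applied couple M₀=-6 kN·m at a=12/5 m (b=L-a=18/5):
  M_1 = M₀x/L - M₀  [x>a] = (-6)·4/6 - (-6) = 2 kN·m
Load 2 — applied couple M₀=10 kN·m at a=18/5 m (b=L-a=12/5):
  M_2 = M₀x/L - M₀  [x>a] = 10·4/6 - 10 = -10/3 kN·m
Load 3 — triangular load w₀=5 kN/m (0→w₀ over full span):
  M_3 = w₀Lx/6 - w₀x³/(6L) = 5·6·4/6 - 5·4³/(6·6) = 100/9 kN·m
Superposition: M = Σ M_i = 88/9 kN·m ≈ 9.777778 kN·m

M(4) = 88/9 kN·m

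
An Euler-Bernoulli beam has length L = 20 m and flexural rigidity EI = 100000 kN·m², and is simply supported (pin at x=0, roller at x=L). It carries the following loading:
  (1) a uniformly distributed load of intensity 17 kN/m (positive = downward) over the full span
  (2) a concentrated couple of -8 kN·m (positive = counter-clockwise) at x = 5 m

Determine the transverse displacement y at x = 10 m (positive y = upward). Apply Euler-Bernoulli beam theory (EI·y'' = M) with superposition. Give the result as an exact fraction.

y(10) = -1067/3000 m

Load 1 — uniform load w=17 kN/m over full span:
  y_1 = -wx(L³-2Lx²+x³)/(24EI) = -17·10·(20³-2·20·10²+10³)/(24·100000) = -17/48 m
Load 2 — applied couple M₀=-8 kN·m at a=5 m (b=L-a=15):
  y_2 = (M₀x³/(6L)-M₀(x-a)²/2+C₁x)/EI  [x>a] with C₁=M₀(3b²-L²)/(6L)=-55/3 = ((-8)·10³/(6·20)-(-8)·(10-5)²/2+(-55/3)·10)/100000 = -3/2000 m
Superposition: y = Σ y_i = -1067/3000 m ≈ -0.355667 m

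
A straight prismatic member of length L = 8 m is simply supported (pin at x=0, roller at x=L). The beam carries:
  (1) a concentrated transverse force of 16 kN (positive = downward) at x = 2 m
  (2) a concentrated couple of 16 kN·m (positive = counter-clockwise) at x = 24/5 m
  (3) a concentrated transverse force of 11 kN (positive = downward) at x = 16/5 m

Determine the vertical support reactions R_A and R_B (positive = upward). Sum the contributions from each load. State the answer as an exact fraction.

Load 1 — point force P=16 kN at a=2 m (b=L-a=6):
  R_A = Pb/L = 16·6/8 = 12 kN
  R_B = Pa/L = 16·2/8 = 4 kN
Load 2 — applied couple M₀=16 kN·m at a=24/5 m (b=L-a=16/5):
  R_A = M₀/L = 16/8 = 2 kN
  R_B = -M₀/L = -16/8 = -2 kN
Load 3 — point force P=11 kN at a=16/5 m (b=L-a=24/5):
  R_A = Pb/L = 11·(24/5)/8 = 33/5 kN
  R_B = Pa/L = 11·(16/5)/8 = 22/5 kN
Superposition: R_A = 103/5 kN, R_B = 32/5 kN

R_A = 103/5 kN, R_B = 32/5 kN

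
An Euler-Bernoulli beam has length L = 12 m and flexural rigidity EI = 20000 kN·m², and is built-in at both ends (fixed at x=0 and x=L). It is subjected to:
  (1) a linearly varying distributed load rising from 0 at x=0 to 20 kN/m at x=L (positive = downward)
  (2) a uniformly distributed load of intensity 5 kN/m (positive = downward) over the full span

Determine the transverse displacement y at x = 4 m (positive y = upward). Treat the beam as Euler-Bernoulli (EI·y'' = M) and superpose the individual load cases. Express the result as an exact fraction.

Load 1 — triangular load w₀=20 kN/m (0→w₀ over full span):
  y_1 = -w₀x²(L-x)²(x+2L)/(120LEI) = -20·4²·(12-4)²·(4+2·12)/(120·12·20000) = -112/5625 m
Load 2 — uniform load w=5 kN/m over full span:
  y_2 = -wx²(L-x)²/(24EI) = -5·4²·(12-4)²/(24·20000) = -4/375 m
Superposition: y = Σ y_i = -172/5625 m ≈ -0.030578 m

y(4) = -172/5625 m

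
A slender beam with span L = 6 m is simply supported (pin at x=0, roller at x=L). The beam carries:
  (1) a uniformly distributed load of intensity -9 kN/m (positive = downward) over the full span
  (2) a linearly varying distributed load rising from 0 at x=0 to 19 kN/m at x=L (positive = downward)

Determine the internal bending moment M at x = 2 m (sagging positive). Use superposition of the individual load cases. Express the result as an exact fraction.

Load 1 — uniform load w=-9 kN/m over full span:
  M_1 = wx(L-x)/2 = (-9)·2·(6-2)/2 = -36 kN·m
Load 2 — triangular load w₀=19 kN/m (0→w₀ over full span):
  M_2 = w₀Lx/6 - w₀x³/(6L) = 19·6·2/6 - 19·2³/(6·6) = 304/9 kN·m
Superposition: M = Σ M_i = -20/9 kN·m ≈ -2.222222 kN·m

M(2) = -20/9 kN·m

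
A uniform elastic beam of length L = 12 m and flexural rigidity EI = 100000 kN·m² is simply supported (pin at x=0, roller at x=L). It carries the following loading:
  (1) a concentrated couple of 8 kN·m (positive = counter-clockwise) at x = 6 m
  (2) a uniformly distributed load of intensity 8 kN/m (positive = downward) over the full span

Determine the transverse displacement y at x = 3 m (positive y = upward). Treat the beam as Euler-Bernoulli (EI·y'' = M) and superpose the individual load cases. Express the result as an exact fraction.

Load 1 — applied couple M₀=8 kN·m at a=6 m (b=L-a=6):
  y_1 = (M₀x³/(6L)+C₁x)/EI  [x≤a] with C₁=M₀(3b²-L²)/(6L)=-4 = (8·3³/(6·12)+(-4)·3)/100000 = -9/100000 m
Load 2 — uniform load w=8 kN/m over full span:
  y_2 = -wx(L³-2Lx²+x³)/(24EI) = -8·3·(12³-2·12·3²+3³)/(24·100000) = -1539/100000 m
Superposition: y = Σ y_i = -387/25000 m ≈ -0.015480 m

y(3) = -387/25000 m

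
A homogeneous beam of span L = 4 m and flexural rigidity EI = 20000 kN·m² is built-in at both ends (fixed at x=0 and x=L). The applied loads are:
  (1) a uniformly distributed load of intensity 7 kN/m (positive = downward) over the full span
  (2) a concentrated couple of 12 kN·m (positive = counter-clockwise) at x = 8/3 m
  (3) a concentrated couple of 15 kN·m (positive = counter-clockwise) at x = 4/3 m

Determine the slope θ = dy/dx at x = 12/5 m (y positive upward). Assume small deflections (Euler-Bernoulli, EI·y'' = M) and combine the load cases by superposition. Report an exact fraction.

θ(12/5) = 33/312500 rad

Load 1 — uniform load w=7 kN/m over full span:
  θ_1 = -wx(L-x)(L-2x)/(12EI) = -7·(12/5)·(4-(12/5))·(4-2·(12/5))/(12·20000) = 7/78125 rad
Load 2 — applied couple M₀=12 kN·m at a=8/3 m (b=L-a=4/3):
  θ_2 = (R_Ax²/2 - M_Ax)/EI  [x≤a] with R_A=4, M_A=4 = (4·(12/5)²/2 - 4·(12/5))/20000 = 3/31250 rad
Load 3 — applied couple M₀=15 kN·m at a=4/3 m (b=L-a=8/3):
  θ_3 = (R_Ax²/2 - M_Ax - M₀(x-a))/EI  [x>a] with R_A=5, M_A=0 = (5·(12/5)²/2 - 0·(12/5) - 15·((12/5)-(4/3)))/20000 = -1/12500 rad
Superposition: θ = Σ θ_i = 33/312500 rad ≈ 0.000106 rad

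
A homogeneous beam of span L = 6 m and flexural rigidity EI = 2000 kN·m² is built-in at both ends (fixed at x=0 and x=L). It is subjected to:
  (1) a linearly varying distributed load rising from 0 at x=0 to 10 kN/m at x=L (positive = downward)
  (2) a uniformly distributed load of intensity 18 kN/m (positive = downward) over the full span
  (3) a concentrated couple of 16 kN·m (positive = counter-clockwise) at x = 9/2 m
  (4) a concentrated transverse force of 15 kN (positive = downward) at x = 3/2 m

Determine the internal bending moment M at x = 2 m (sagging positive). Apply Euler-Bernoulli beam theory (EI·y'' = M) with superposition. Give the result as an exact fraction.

Load 1 — triangular load w₀=10 kN/m (0→w₀ over full span):
  M_1 = 3w₀Lx/20 - w₀L²/30 - w₀x³/(6L) = 3·10·6·2/20 - 10·6²/30 - 10·2³/(6·6) = 34/9 kN·m
Load 2 — uniform load w=18 kN/m over full span:
  M_2 = wLx/2 - wL²/12 - wx²/2 = 18·6·2/2 - 18·6²/12 - 18·2²/2 = 18 kN·m
Load 3 — applied couple M₀=16 kN·m at a=9/2 m (b=L-a=3/2):
  M_3 = R_Ax - M_A  [x≤a] with R_A=3, M_A=5 = 3·2 - 5 = 1 kN·m
Load 4 — point force P=15 kN at a=3/2 m (b=L-a=9/2):
  M_4 = Pa²(a+3b)(L-x)/L³ - Pa²b/L²  [x>a] = 15·(3/2)²·((3/2)+3·(9/2))·(6-2)/6³ - 15·(3/2)²·(9/2)/6² = 165/32 kN·m
Superposition: M = Σ M_i = 8045/288 kN·m ≈ 27.934028 kN·m

M(2) = 8045/288 kN·m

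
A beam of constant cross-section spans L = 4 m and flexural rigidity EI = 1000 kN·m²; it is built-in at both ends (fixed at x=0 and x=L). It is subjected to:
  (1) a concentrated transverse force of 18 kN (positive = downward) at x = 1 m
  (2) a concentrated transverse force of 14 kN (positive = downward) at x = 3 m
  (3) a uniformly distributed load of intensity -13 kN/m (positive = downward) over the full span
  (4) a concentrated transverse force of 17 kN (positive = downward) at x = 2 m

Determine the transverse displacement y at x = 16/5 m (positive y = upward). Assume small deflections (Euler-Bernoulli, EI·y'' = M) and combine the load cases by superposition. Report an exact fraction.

Load 1 — point force P=18 kN at a=1 m (b=L-a=3):
  y_1 = -Pa²(L-x)²(3bL-(3b+a)(L-x))/(6L³EI)  [x>a] = -18·1²·(4-(16/5))²·(3·3·4-(3·3+1)·(4-(16/5)))/(6·4³·1000) = -21/25000 m
Load 2 — point force P=14 kN at a=3 m (b=L-a=1):
  y_2 = -Pa²(L-x)²(3bL-(3b+a)(L-x))/(6L³EI)  [x>a] = -14·3²·(4-(16/5))²·(3·1·4-(3·1+3)·(4-(16/5)))/(6·4³·1000) = -189/125000 m
Load 3 — uniform load w=-13 kN/m over full span:
  y_3 = -wx²(L-x)²/(24EI) = -(-13)·(16/5)²·(4-(16/5))²/(24·1000) = 832/234375 m
Load 4 — point force P=17 kN at a=2 m (b=L-a=2):
  y_4 = -Pa²(L-x)²(3bL-(3b+a)(L-x))/(6L³EI)  [x>a] = -17·2²·(4-(16/5))²·(3·2·4-(3·2+2)·(4-(16/5)))/(6·4³·1000) = -187/93750 m
Superposition: y = Σ y_i = -249/312500 m ≈ -0.000797 m

y(16/5) = -249/312500 m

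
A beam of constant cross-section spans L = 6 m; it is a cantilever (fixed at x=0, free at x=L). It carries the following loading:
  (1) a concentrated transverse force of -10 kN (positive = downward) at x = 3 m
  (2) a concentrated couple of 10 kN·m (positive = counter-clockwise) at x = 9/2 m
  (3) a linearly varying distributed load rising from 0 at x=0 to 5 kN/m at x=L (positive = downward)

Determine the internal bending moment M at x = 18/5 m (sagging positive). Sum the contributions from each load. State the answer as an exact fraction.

M(18/5) = -62/25 kN·m

Load 1 — point force P=-10 kN at a=3 m (b=L-a=3):
  M_1 = 0  [x>a] = 0 kN·m
Load 2 — applied couple M₀=10 kN·m at a=9/2 m (b=L-a=3/2):
  M_2 = M₀  [x≤a] = 10 = 10 kN·m
Load 3 — triangular load w₀=5 kN/m (0→w₀ over full span):
  M_3 = w₀Lx/2 - w₀L²/3 - w₀x³/(6L) = 5·6·(18/5)/2 - 5·6²/3 - 5·(18/5)³/(6·6) = -312/25 kN·m
Superposition: M = Σ M_i = -62/25 kN·m ≈ -2.480000 kN·m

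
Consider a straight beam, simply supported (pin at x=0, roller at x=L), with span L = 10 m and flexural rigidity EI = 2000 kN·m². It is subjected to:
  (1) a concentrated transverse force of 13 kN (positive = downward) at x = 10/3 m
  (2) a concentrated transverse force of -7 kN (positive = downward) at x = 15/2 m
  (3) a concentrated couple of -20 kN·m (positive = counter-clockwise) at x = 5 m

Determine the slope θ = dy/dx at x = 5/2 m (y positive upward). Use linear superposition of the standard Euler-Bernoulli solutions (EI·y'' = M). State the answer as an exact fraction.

θ(5/2) = -757/51840 rad

Load 1 — point force P=13 kN at a=10/3 m (b=L-a=20/3):
  θ_1 = -Pb(L²-b²-3x²)/(6LEI)  [x≤a] = -13·(20/3)·(10²-(20/3)²-3·(5/2)²)/(6·10·2000) = -689/25920 rad
Load 2 — point force P=-7 kN at a=15/2 m (b=L-a=5/2):
  θ_2 = -Pb(L²-b²-3x²)/(6LEI)  [x≤a] = -(-7)·(5/2)·(10²-(5/2)²-3·(5/2)²)/(6·10·2000) = 7/640 rad
Load 3 — applied couple M₀=-20 kN·m at a=5 m (b=L-a=5):
  θ_3 = (M₀x²/(2L)+C₁)/EI  [x≤a] with C₁=M₀(3b²-L²)/(6L)=25/3 = ((-20)·(5/2)²/(2·10)+(25/3))/2000 = 1/960 rad
Superposition: θ = Σ θ_i = -757/51840 rad ≈ -0.014603 rad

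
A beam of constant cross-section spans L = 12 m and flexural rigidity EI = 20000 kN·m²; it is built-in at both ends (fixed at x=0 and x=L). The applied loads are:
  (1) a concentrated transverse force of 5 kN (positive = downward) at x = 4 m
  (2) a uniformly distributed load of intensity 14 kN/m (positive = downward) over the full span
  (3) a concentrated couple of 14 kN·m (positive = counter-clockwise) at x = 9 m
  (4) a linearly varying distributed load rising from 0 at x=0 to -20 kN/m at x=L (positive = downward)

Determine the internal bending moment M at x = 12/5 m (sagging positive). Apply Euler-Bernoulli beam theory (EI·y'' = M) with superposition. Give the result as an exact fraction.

M(12/5) = 1099/200 kN·m

Load 1 — point force P=5 kN at a=4 m (b=L-a=8):
  M_1 = Pb²(3a+b)x/L³ - Pab²/L²  [x≤a] = 5·8²·(3·4+8)·(12/5)/12³ - 5·4·8²/12² = 0 kN·m
Load 2 — uniform load w=14 kN/m over full span:
  M_2 = wLx/2 - wL²/12 - wx²/2 = 14·12·(12/5)/2 - 14·12²/12 - 14·(12/5)²/2 = -168/25 kN·m
Load 3 — applied couple M₀=14 kN·m at a=9 m (b=L-a=3):
  M_3 = R_Ax - M_A  [x≤a] with R_A=21/16, M_A=35/8 = (21/16)·(12/5) - (35/8) = -49/40 kN·m
Load 4 — triangular load w₀=-20 kN/m (0→w₀ over full span):
  M_4 = 3w₀Lx/20 - w₀L²/30 - w₀x³/(6L) = 3·(-20)·12·(12/5)/20 - (-20)·12²/30 - (-20)·(12/5)³/(6·12) = 336/25 kN·m
Superposition: M = Σ M_i = 1099/200 kN·m ≈ 5.495000 kN·m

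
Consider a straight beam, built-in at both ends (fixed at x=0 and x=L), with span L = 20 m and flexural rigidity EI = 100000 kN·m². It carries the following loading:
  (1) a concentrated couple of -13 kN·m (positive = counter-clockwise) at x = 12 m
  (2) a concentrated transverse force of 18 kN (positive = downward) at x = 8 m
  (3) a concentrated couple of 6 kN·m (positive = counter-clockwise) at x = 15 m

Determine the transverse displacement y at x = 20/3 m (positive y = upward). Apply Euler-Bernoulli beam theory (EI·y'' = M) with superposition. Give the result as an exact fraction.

y(20/3) = -4993/900000 m

Load 1 — applied couple M₀=-13 kN·m at a=12 m (b=L-a=8):
  y_1 = (R_Ax³/6 - M_Ax²/2)/EI  [x≤a] with R_A=-117/125, M_A=-104/25 = ((-117/125)·(20/3)³/6 - (-104/25)·(20/3)²/2)/100000 = 13/28125 m
Load 2 — point force P=18 kN at a=8 m (b=L-a=12):
  y_2 = -Pb²x²(3aL-(3a+b)x)/(6L³EI)  [x≤a] = -18·12²·(20/3)²·(3·8·20-(3·8+12)·(20/3))/(6·20³·100000) = -18/3125 m
Load 3 — applied couple M₀=6 kN·m at a=15 m (b=L-a=5):
  y_3 = (R_Ax³/6 - M_Ax²/2)/EI  [x≤a] with R_A=27/80, M_A=15/8 = ((27/80)·(20/3)³/6 - (15/8)·(20/3)²/2)/100000 = -1/4000 m
Superposition: y = Σ y_i = -4993/900000 m ≈ -0.005548 m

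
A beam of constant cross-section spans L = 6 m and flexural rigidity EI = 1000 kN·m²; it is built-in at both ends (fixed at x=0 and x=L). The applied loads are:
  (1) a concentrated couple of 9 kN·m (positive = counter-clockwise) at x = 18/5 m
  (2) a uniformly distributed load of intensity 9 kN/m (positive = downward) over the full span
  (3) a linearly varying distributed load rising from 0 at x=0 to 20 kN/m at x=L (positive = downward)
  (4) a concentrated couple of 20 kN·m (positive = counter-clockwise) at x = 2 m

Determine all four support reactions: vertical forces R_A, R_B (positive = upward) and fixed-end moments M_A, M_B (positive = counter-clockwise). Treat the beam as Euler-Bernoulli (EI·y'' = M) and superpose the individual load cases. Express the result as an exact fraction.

R_A = 11611/225 kN, M_A = 1347/25 kN·m, R_B = 14039/225 kN, M_B = -4144/75 kN·m

Load 1 — applied couple M₀=9 kN·m at a=18/5 m (b=L-a=12/5):
  R_A = 6M₀ab/L³ = 6·9·(18/5)·(12/5)/6³ = 54/25 kN
  M_A = M₀b(2a-b)/L² = 9·(12/5)·(2·(18/5)-(12/5))/6² = 72/25 kN·m
  R_B = -6M₀ab/L³ = -6·9·(18/5)·(12/5)/6³ = -54/25 kN
  M_B = M₀a(2b-a)/L² = 9·(18/5)·(2·(12/5)-(18/5))/6² = 27/25 kN·m
Load 2 — uniform load w=9 kN/m over full span:
  R_A = wL/2 = 9·6/2 = 27 kN
  M_A = wL²/12 = 9·6²/12 = 27 kN·m
  R_B = wL/2 = 9·6/2 = 27 kN
  M_B = -wL²/12 = -9·6²/12 = -27 kN·m
Load 3 — triangular load w₀=20 kN/m (0→w₀ over full span):
  R_A = 3w₀L/20 = 3·20·6/20 = 18 kN
  M_A = w₀L²/30 = 20·6²/30 = 24 kN·m
  R_B = 7w₀L/20 = 7·20·6/20 = 42 kN
  M_B = -w₀L²/20 = -20·6²/20 = -36 kN·m
Load 4 — applied couple M₀=20 kN·m at a=2 m (b=L-a=4):
  R_A = 6M₀ab/L³ = 6·20·2·4/6³ = 40/9 kN
  M_A = M₀b(2a-b)/L² = 20·4·(2·2-4)/6² = 0 kN·m
  R_B = -6M₀ab/L³ = -6·20·2·4/6³ = -40/9 kN
  M_B = M₀a(2b-a)/L² = 20·2·(2·4-2)/6² = 20/3 kN·m
Superposition: R_A = 11611/225 kN, M_A = 1347/25 kN·m, R_B = 14039/225 kN, M_B = -4144/75 kN·m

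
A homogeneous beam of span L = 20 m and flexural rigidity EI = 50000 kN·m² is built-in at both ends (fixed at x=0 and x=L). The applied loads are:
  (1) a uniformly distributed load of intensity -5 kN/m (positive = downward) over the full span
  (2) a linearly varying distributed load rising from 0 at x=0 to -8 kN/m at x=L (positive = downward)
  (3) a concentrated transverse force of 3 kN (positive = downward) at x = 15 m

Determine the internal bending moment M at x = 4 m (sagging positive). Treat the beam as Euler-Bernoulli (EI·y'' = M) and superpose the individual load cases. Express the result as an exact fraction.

M(4) = 1653/80 kN·m

Load 1 — uniform load w=-5 kN/m over full span:
  M_1 = wLx/2 - wL²/12 - wx²/2 = (-5)·20·4/2 - (-5)·20²/12 - (-5)·4²/2 = 20/3 kN·m
Load 2 — triangular load w₀=-8 kN/m (0→w₀ over full span):
  M_2 = 3w₀Lx/20 - w₀L²/30 - w₀x³/(6L) = 3·(-8)·20·4/20 - (-8)·20²/30 - (-8)·4³/(6·20) = 224/15 kN·m
Load 3 — point force P=3 kN at a=15 m (b=L-a=5):
  M_3 = Pb²(3a+b)x/L³ - Pab²/L²  [x≤a] = 3·5²·(3·15+5)·4/20³ - 3·15·5²/20² = -15/16 kN·m
Superposition: M = Σ M_i = 1653/80 kN·m ≈ 20.662500 kN·m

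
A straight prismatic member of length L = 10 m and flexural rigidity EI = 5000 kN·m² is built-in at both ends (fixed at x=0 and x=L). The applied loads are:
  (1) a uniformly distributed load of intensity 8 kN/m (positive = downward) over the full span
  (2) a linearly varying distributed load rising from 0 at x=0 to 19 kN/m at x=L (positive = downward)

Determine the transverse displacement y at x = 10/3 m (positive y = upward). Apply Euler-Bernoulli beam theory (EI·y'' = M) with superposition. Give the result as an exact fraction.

Load 1 — uniform load w=8 kN/m over full span:
  y_1 = -wx²(L-x)²/(24EI) = -8·(10/3)²·(10-(10/3))²/(24·5000) = -8/243 m
Load 2 — triangular load w₀=19 kN/m (0→w₀ over full span):
  y_2 = -w₀x²(L-x)²(x+2L)/(120LEI) = -19·(10/3)²·(10-(10/3))²·((10/3)+2·10)/(120·10·5000) = -133/3645 m
Superposition: y = Σ y_i = -253/3645 m ≈ -0.069410 m

y(10/3) = -253/3645 m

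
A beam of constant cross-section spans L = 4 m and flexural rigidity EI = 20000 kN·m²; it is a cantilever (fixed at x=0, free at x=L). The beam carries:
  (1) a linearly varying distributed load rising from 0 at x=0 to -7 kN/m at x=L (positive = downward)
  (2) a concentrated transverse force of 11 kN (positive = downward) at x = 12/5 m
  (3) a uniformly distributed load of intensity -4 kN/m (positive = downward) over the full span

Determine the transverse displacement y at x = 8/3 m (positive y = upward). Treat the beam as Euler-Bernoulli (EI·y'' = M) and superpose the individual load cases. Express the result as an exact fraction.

y(8/3) = 293201/56953125 m

Load 1 — triangular load w₀=-7 kN/m (0→w₀ over full span):
  y_1 = (w₀Lx³/12-w₀L²x²/6-w₀x⁵/(120L))/EI = ((-7)·4·(8/3)³/12-(-7)·4²·(8/3)²/6-(-7)·(8/3)⁵/(120·4))/20000 = 10304/2278125 m
Load 2 — point force P=11 kN at a=12/5 m (b=L-a=8/5):
  y_2 = -Pa²(3x-a)/(6EI)  [x>a] = -11·(12/5)²·(3·(8/3)-(12/5))/(6·20000) = -231/78125 m
Load 3 — uniform load w=-4 kN/m over full span:
  y_3 = -wx²(x²-4Lx+6L²)/(24EI) = -(-4)·(8/3)²·((8/3)²-4·4·(8/3)+6·4²)/(24·20000) = 544/151875 m
Superposition: y = Σ y_i = 293201/56953125 m ≈ 0.005148 m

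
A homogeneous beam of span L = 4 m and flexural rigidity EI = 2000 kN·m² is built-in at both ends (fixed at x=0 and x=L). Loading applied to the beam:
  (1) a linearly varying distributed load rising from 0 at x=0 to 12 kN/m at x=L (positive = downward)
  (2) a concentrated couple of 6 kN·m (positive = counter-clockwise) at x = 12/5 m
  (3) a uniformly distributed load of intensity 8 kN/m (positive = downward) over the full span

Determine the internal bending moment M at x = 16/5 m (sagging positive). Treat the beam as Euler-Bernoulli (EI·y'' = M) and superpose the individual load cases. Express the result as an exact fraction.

M(16/5) = -442/375 kN·m

Load 1 — triangular load w₀=12 kN/m (0→w₀ over full span):
  M_1 = 3w₀Lx/20 - w₀L²/30 - w₀x³/(6L) = 3·12·4·(16/5)/20 - 12·4²/30 - 12·(16/5)³/(6·4) = 32/125 kN·m
Load 2 — applied couple M₀=6 kN·m at a=12/5 m (b=L-a=8/5):
  M_2 = R_Ax - M_A - M₀  [x>a] with R_A=54/25, M_A=48/25 = (54/25)·(16/5) - (48/25) - 6 = -126/125 kN·m
Load 3 — uniform load w=8 kN/m over full span:
  M_3 = wLx/2 - wL²/12 - wx²/2 = 8·4·(16/5)/2 - 8·4²/12 - 8·(16/5)²/2 = -32/75 kN·m
Superposition: M = Σ M_i = -442/375 kN·m ≈ -1.178667 kN·m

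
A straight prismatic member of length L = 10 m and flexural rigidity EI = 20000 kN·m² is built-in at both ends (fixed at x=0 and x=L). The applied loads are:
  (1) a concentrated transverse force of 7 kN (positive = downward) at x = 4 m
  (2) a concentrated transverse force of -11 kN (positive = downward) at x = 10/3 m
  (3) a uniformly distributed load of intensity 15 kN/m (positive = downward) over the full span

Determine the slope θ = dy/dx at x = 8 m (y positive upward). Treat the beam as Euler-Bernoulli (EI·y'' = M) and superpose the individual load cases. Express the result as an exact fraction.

θ(8) = 198989/33750000 rad

Load 1 — point force P=7 kN at a=4 m (b=L-a=6):
  θ_1 = Pa²(L-x)(2bL-(3b+a)(L-x))/(2L³EI)  [x>a] = 7·4²·(10-8)·(2·6·10-(3·6+4)·(10-8))/(2·10³·20000) = 133/312500 rad
Load 2 — point force P=-11 kN at a=10/3 m (b=L-a=20/3):
  θ_2 = Pa²(L-x)(2bL-(3b+a)(L-x))/(2L³EI)  [x>a] = (-11)·(10/3)²·(10-8)·(2·(20/3)·10-(3·(20/3)+(10/3))·(10-8))/(2·10³·20000) = -143/270000 rad
Load 3 — uniform load w=15 kN/m over full span:
  θ_3 = -wx(L-x)(L-2x)/(12EI) = -15·8·(10-8)·(10-2·8)/(12·20000) = 3/500 rad
Superposition: θ = Σ θ_i = 198989/33750000 rad ≈ 0.005896 rad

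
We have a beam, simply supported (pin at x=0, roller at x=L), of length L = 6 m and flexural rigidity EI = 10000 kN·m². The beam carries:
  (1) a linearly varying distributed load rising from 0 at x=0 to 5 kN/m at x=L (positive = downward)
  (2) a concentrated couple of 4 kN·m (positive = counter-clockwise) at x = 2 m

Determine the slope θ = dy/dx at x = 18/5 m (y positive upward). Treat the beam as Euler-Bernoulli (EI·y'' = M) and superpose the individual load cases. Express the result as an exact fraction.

Load 1 — triangular load w₀=5 kN/m (0→w₀ over full span):
  θ_1 = -w₀(7L⁴-30L²x²+15x⁴)/(360LEI) = -5·(7·6⁴-30·6²·(18/5)²+15·(18/5)⁴)/(360·6·10000) = 87/156250 rad
Load 2 — applied couple M₀=4 kN·m at a=2 m (b=L-a=4):
  θ_2 = (M₀x²/(2L)-M₀(x-a)+C₁)/EI  [x>a] with C₁=M₀(3b²-L²)/(6L)=4/3 = (4·(18/5)²/(2·6)-4·((18/5)-2)+(4/3))/10000 = -7/93750 rad
Superposition: θ = Σ θ_i = 113/234375 rad ≈ 0.000482 rad

θ(18/5) = 113/234375 rad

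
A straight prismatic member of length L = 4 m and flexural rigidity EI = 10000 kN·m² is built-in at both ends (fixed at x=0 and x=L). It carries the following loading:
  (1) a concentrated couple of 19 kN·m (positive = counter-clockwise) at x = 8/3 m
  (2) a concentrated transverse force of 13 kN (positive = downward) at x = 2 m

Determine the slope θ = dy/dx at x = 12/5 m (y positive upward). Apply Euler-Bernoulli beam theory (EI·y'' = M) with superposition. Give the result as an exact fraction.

Load 1 — applied couple M₀=19 kN·m at a=8/3 m (b=L-a=4/3):
  θ_1 = (R_Ax²/2 - M_Ax)/EI  [x≤a] with R_A=19/3, M_A=19/3 = ((19/3)·(12/5)²/2 - (19/3)·(12/5))/10000 = 19/62500 rad
Load 2 — point force P=13 kN at a=2 m (b=L-a=2):
  θ_2 = Pa²(L-x)(2bL-(3b+a)(L-x))/(2L³EI)  [x>a] = 13·2²·(4-(12/5))·(2·2·4-(3·2+2)·(4-(12/5)))/(2·4³·10000) = 13/62500 rad
Superposition: θ = Σ θ_i = 8/15625 rad ≈ 0.000512 rad

θ(12/5) = 8/15625 rad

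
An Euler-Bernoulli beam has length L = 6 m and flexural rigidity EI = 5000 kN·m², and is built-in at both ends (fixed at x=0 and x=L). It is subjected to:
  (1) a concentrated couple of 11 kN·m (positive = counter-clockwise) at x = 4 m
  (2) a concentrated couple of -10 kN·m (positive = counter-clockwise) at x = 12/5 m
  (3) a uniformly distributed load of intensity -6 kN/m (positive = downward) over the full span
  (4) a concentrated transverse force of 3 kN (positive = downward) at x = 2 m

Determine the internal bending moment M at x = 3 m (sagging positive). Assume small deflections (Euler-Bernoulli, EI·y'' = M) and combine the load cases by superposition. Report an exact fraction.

Load 1 — applied couple M₀=11 kN·m at a=4 m (b=L-a=2):
  M_1 = R_Ax - M_A  [x≤a] with R_A=22/9, M_A=11/3 = (22/9)·3 - (11/3) = 11/3 kN·m
Load 2 — applied couple M₀=-10 kN·m at a=12/5 m (b=L-a=18/5):
  M_2 = R_Ax - M_A - M₀  [x>a] with R_A=-12/5, M_A=-6/5 = (-12/5)·3 - (-6/5) - (-10) = 4 kN·m
Load 3 — uniform load w=-6 kN/m over full span:
  M_3 = wLx/2 - wL²/12 - wx²/2 = (-6)·6·3/2 - (-6)·6²/12 - (-6)·3²/2 = -9 kN·m
Load 4 — point force P=3 kN at a=2 m (b=L-a=4):
  M_4 = Pa²(a+3b)(L-x)/L³ - Pa²b/L²  [x>a] = 3·2²·(2+3·4)·(6-3)/6³ - 3·2²·4/6² = 1 kN·m
Superposition: M = Σ M_i = -1/3 kN·m ≈ -0.333333 kN·m

M(3) = -1/3 kN·m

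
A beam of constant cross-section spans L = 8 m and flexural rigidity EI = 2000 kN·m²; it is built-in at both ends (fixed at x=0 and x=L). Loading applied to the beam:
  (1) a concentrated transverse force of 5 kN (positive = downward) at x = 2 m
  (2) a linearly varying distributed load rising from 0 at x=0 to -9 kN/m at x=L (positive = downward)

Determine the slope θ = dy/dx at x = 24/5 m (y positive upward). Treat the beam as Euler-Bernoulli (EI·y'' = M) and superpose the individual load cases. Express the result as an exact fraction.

θ(24/5) = -1679/625000 rad

Load 1 — point force P=5 kN at a=2 m (b=L-a=6):
  θ_1 = Pa²(L-x)(2bL-(3b+a)(L-x))/(2L³EI)  [x>a] = 5·2²·(8-(24/5))·(2·6·8-(3·6+2)·(8-(24/5)))/(2·8³·2000) = 1/1000 rad
Load 2 — triangular load w₀=-9 kN/m (0→w₀ over full span):
  θ_2 = -w₀(2x(L-x)(L-2x)(x+2L)+x²(L-x)²)/(120LEI) = -(-9)·(2·(24/5)·(8-(24/5))·(8-2·(24/5))·((24/5)+2·8)+(24/5)²·(8-(24/5))²)/(120·8·2000) = -288/78125 rad
Superposition: θ = Σ θ_i = -1679/625000 rad ≈ -0.002686 rad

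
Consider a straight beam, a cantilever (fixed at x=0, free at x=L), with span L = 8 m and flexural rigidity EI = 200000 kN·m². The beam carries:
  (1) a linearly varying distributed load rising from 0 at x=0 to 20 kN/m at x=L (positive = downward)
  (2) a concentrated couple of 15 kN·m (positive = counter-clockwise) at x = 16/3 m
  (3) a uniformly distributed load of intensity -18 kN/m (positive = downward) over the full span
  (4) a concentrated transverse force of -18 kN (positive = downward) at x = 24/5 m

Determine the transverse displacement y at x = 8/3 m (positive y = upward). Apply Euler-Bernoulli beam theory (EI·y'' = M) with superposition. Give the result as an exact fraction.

y(8/3) = 76027/22781250 m

Load 1 — triangular load w₀=20 kN/m (0→w₀ over full span):
  y_1 = (w₀Lx³/12-w₀L²x²/6-w₀x⁵/(120L))/EI = (20·8·(8/3)³/12-20·8²·(8/3)²/6-20·(8/3)⁵/(120·8))/200000 = -14432/2278125 m
Load 2 — applied couple M₀=15 kN·m at a=16/3 m (b=L-a=8/3):
  y_2 = M₀x²/(2EI)  [x≤a] = 15·(8/3)²/(2·200000) = 1/3750 m
Load 3 — uniform load w=-18 kN/m over full span:
  y_3 = -wx²(x²-4Lx+6L²)/(24EI) = -(-18)·(8/3)²·((8/3)²-4·8·(8/3)+6·8²)/(24·200000) = 688/84375 m
Load 4 — point force P=-18 kN at a=24/5 m (b=L-a=16/5):
  y_4 = -Px²(3a-x)/(6EI)  [x≤a] = -(-18)·(8/3)²·(3·(24/5)-(8/3))/(6·200000) = 176/140625 m
Superposition: y = Σ y_i = 76027/22781250 m ≈ 0.003337 m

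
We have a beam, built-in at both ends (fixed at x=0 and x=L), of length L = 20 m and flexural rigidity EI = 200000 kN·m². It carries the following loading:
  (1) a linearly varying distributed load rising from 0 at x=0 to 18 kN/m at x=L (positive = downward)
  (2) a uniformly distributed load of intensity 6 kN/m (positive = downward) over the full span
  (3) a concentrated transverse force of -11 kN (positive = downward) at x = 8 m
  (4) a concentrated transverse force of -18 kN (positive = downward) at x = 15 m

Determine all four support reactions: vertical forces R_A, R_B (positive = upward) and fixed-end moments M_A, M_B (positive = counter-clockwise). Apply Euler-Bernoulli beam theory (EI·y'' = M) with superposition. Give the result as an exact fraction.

Load 1 — triangular load w₀=18 kN/m (0→w₀ over full span):
  R_A = 3w₀L/20 = 3·18·20/20 = 54 kN
  M_A = w₀L²/30 = 18·20²/30 = 240 kN·m
  R_B = 7w₀L/20 = 7·18·20/20 = 126 kN
  M_B = -w₀L²/20 = -18·20²/20 = -360 kN·m
Load 2 — uniform load w=6 kN/m over full span:
  R_A = wL/2 = 6·20/2 = 60 kN
  M_A = wL²/12 = 6·20²/12 = 200 kN·m
  R_B = wL/2 = 6·20/2 = 60 kN
  M_B = -wL²/12 = -6·20²/12 = -200 kN·m
Load 3 — point force P=-11 kN at a=8 m (b=L-a=12):
  R_A = Pb²(3a+b)/L³ = (-11)·12²·(3·8+12)/20³ = -891/125 kN
  M_A = Pab²/L² = (-11)·8·12²/20² = -792/25 kN·m
  R_B = Pa²(a+3b)/L³ = (-11)·8²·(8+3·12)/20³ = -484/125 kN
  M_B = -Pa²b/L² = -(-11)·8²·12/20² = 528/25 kN·m
Load 4 — point force P=-18 kN at a=15 m (b=L-a=5):
  R_A = Pb²(3a+b)/L³ = (-18)·5²·(3·15+5)/20³ = -45/16 kN
  M_A = Pab²/L² = (-18)·15·5²/20² = -135/8 kN·m
  R_B = Pa²(a+3b)/L³ = (-18)·15²·(15+3·5)/20³ = -243/16 kN
  M_B = -Pa²b/L² = -(-18)·15²·5/20² = 405/8 kN·m
Superposition: R_A = 208119/2000 kN, M_A = 78289/200 kN·m, R_B = 333881/2000 kN, M_B = -97651/200 kN·m

R_A = 208119/2000 kN, M_A = 78289/200 kN·m, R_B = 333881/2000 kN, M_B = -97651/200 kN·m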